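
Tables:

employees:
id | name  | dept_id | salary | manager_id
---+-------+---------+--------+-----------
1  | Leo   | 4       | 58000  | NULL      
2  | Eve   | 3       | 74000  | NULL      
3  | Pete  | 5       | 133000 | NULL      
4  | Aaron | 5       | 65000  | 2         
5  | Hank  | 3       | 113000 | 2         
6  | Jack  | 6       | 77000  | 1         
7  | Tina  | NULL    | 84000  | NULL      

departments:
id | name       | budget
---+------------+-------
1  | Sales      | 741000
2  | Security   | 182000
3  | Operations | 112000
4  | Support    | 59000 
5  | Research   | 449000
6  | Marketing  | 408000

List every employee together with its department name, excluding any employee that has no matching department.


INNER JOIN keeps only employees rows whose dept_id matches an id in departments. Walk through each employee:
  - employee 1 (Leo): dept_id=4 -> matches Support
  - employee 2 (Eve): dept_id=3 -> matches Operations
  - employee 3 (Pete): dept_id=5 -> matches Research
  - employee 4 (Aaron): dept_id=5 -> matches Research
  - employee 5 (Hank): dept_id=3 -> matches Operations
  - employee 6 (Jack): dept_id=6 -> matches Marketing
  - employee 7 (Tina): dept_id=NULL, no match -> dropped
So 1 of 7 rows is dropped.

SQL:
SELECT a.name, b.name AS department
FROM employees a
INNER JOIN departments b ON a.dept_id = b.id

Result:
name  | department
------+-----------
Leo   | Support   
Eve   | Operations
Pete  | Research  
Aaron | Research  
Hank  | Operations
Jack  | Marketing 


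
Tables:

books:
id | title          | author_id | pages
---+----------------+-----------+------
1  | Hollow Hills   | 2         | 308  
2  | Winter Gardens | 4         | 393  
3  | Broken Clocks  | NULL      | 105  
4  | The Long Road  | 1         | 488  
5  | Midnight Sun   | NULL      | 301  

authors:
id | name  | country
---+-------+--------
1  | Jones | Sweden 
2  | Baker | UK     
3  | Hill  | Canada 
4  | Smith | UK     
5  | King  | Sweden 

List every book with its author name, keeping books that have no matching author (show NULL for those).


LEFT JOIN keeps every row from books (the left table); where author_id has no match in authors, the author columns become NULL. Walk through each book:
  - book 1 (Hollow Hills): author_id=2 -> matches Baker
  - book 2 (Winter Gardens): author_id=4 -> matches Smith
  - book 3 (Broken Clocks): author_id=NULL, no match -> kept with NULL
  - book 4 (The Long Road): author_id=1 -> matches Jones
  - book 5 (Midnight Sun): author_id=NULL, no match -> kept with NULL
All 5 rows appear; 2 have NULL author.

SQL:
SELECT a.title, b.name AS author
FROM books a
LEFT JOIN authors b ON a.author_id = b.id

Result:
title          | author
---------------+-------
Hollow Hills   | Baker 
Winter Gardens | Smith 
Broken Clocks  | NULL  
The Long Road  | Jones 
Midnight Sun   | NULL  


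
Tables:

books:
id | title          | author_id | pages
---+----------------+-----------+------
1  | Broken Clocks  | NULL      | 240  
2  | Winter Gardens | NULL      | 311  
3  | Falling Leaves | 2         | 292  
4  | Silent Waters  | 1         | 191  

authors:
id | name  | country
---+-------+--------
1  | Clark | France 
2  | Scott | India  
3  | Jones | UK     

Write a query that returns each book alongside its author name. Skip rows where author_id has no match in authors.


INNER JOIN keeps only books rows whose author_id matches an id in authors. Walk through each book:
  - book 1 (Broken Clocks): author_id=NULL, no match -> dropped
  - book 2 (Winter Gardens): author_id=NULL, no match -> dropped
  - book 3 (Falling Leaves): author_id=2 -> matches Scott
  - book 4 (Silent Waters): author_id=1 -> matches Clark
So 2 of 4 rows are dropped.

SQL:
SELECT a.title, b.name AS author
FROM books a
INNER JOIN authors b ON a.author_id = b.id

Result:
title          | author
---------------+-------
Falling Leaves | Scott 
Silent Waters  | Clark 


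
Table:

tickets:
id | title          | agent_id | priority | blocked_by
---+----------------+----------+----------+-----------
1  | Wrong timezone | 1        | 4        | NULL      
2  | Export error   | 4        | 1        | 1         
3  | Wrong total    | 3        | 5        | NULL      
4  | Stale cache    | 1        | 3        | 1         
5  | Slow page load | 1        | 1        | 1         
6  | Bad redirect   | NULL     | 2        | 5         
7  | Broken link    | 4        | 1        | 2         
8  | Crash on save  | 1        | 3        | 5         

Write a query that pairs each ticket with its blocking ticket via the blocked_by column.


This is a self-join: tickets is joined to a second copy of itself, matching each row's blocked_by to another row's id. Use LEFT JOIN so rows with blocked_by=NULL are kept.
  - ticket 1 (Wrong timezone): blocked_by=NULL -> NULL
  - ticket 2 (Export error): blocked_by=1 -> Wrong timezone
  - ticket 3 (Wrong total): blocked_by=NULL -> NULL
  - ticket 4 (Stale cache): blocked_by=1 -> Wrong timezone
  - ticket 5 (Slow page load): blocked_by=1 -> Wrong timezone
  - ticket 6 (Bad redirect): blocked_by=5 -> Slow page load
  - ticket 7 (Broken link): blocked_by=2 -> Export error
  - ticket 8 (Crash on save): blocked_by=5 -> Slow page load

SQL:
SELECT a.title AS item, b.title AS blocked_by
FROM tickets a
LEFT JOIN tickets b ON a.blocked_by = b.id

Result:
item           | blocked_by    
---------------+---------------
Wrong timezone | NULL          
Export error   | Wrong timezone
Wrong total    | NULL          
Stale cache    | Wrong timezone
Slow page load | Wrong timezone
Bad redirect   | Slow page load
Broken link    | Export error  
Crash on save  | Slow page load


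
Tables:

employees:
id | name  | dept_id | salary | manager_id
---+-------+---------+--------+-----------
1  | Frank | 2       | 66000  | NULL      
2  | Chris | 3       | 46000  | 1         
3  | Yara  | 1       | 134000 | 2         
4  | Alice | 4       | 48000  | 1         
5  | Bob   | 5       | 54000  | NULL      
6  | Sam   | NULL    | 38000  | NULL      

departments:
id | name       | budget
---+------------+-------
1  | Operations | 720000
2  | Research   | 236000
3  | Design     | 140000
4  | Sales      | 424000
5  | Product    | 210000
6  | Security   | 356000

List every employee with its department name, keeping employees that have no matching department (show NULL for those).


LEFT JOIN keeps every row from employees (the left table); where dept_id has no match in departments, the department columns become NULL. Walk through each employee:
  - employee 1 (Frank): dept_id=2 -> matches Research
  - employee 2 (Chris): dept_id=3 -> matches Design
  - employee 3 (Yara): dept_id=1 -> matches Operations
  - employee 4 (Alice): dept_id=4 -> matches Sales
  - employee 5 (Bob): dept_id=5 -> matches Product
  - employee 6 (Sam): dept_id=NULL, no match -> kept with NULL
All 6 rows appear; 1 has NULL department.

SQL:
SELECT a.name, b.name AS department
FROM employees a
LEFT JOIN departments b ON a.dept_id = b.id

Result:
name  | department
------+-----------
Frank | Research  
Chris | Design    
Yara  | Operations
Alice | Sales     
Bob   | Product   
Sam   | NULL      


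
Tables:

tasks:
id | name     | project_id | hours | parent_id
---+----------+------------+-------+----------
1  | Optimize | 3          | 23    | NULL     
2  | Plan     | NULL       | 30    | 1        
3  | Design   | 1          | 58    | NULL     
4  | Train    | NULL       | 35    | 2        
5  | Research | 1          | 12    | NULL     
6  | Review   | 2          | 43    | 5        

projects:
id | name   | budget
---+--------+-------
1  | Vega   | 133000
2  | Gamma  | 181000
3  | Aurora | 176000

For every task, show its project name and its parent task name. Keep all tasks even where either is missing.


Two LEFT JOINs from the same base table tasks: one to projects via project_id, one to tasks itself via parent_id. Both are LEFT so every task is preserved.
Match against projects:
  - task 1 (Optimize): project_id=3 -> matches Aurora
  - task 2 (Plan): project_id=NULL, no match -> kept with NULL
  - task 3 (Design): project_id=1 -> matches Vega
  - task 4 (Train): project_id=NULL, no match -> kept with NULL
  - task 5 (Research): project_id=1 -> matches Vega
  - task 6 (Review): project_id=2 -> matches Gamma
Match against tasks (self):
  - task 1 (Optimize): parent_id=NULL -> NULL
  - task 2 (Plan): parent_id=1 -> Optimize
  - task 3 (Design): parent_id=NULL -> NULL
  - task 4 (Train): parent_id=2 -> Plan
  - task 5 (Research): parent_id=NULL -> NULL
  - task 6 (Review): parent_id=5 -> Research

SQL:
SELECT a.name, b.name AS project, c.name AS parent
FROM tasks a
LEFT JOIN projects b ON a.project_id = b.id
LEFT JOIN tasks c ON a.parent_id = c.id

Result:
name     | project | parent  
---------+---------+---------
Optimize | Aurora  | NULL    
Plan     | NULL    | Optimize
Design   | Vega    | NULL    
Train    | NULL    | Plan    
Research | Vega    | NULL    
Review   | Gamma   | Research


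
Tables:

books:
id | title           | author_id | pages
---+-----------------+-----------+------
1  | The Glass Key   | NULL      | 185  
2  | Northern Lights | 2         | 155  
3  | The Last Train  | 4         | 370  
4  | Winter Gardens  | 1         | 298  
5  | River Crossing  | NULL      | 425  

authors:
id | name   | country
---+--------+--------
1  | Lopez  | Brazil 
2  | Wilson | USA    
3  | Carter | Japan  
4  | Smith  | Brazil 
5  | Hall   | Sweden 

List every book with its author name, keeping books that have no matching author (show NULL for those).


LEFT JOIN keeps every row from books (the left table); where author_id has no match in authors, the author columns become NULL. Walk through each book:
  - book 1 (The Glass Key): author_id=NULL, no match -> kept with NULL
  - book 2 (Northern Lights): author_id=2 -> matches Wilson
  - book 3 (The Last Train): author_id=4 -> matches Smith
  - book 4 (Winter Gardens): author_id=1 -> matches Lopez
  - book 5 (River Crossing): author_id=NULL, no match -> kept with NULL
All 5 rows appear; 2 have NULL author.

SQL:
SELECT a.title, b.name AS author
FROM books a
LEFT JOIN authors b ON a.author_id = b.id

Result:
title           | author
----------------+-------
The Glass Key   | NULL  
Northern Lights | Wilson
The Last Train  | Smith 
Winter Gardens  | Lopez 
River Crossing  | NULL  


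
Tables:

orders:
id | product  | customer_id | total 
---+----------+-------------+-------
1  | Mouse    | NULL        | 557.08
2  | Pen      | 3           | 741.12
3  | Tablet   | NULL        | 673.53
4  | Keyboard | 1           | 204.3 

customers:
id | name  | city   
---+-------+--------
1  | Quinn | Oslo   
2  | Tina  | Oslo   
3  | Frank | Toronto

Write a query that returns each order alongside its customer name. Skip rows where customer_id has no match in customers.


INNER JOIN keeps only orders rows whose customer_id matches an id in customers. Walk through each order:
  - order 1 (Mouse): customer_id=NULL, no match -> dropped
  - order 2 (Pen): customer_id=3 -> matches Frank
  - order 3 (Tablet): customer_id=NULL, no match -> dropped
  - order 4 (Keyboard): customer_id=1 -> matches Quinn
So 2 of 4 rows are dropped.

SQL:
SELECT a.product, b.name AS customer
FROM orders a
INNER JOIN customers b ON a.customer_id = b.id

Result:
product  | customer
---------+---------
Pen      | Frank   
Keyboard | Quinn   


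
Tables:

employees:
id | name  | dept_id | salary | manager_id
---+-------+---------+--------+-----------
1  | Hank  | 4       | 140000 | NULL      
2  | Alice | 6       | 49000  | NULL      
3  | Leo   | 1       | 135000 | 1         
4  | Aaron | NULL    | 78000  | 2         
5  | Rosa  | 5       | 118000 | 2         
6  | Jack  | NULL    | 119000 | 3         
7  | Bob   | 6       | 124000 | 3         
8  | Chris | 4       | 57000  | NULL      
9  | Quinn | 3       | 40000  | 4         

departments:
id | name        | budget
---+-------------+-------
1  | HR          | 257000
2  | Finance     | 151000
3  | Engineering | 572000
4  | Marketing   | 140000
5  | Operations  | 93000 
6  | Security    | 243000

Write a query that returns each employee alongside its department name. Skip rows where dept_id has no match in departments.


INNER JOIN keeps only employees rows whose dept_id matches an id in departments. Walk through each employee:
  - employee 1 (Hank): dept_id=4 -> matches Marketing
  - employee 2 (Alice): dept_id=6 -> matches Security
  - employee 3 (Leo): dept_id=1 -> matches HR
  - employee 4 (Aaron): dept_id=NULL, no match -> dropped
  - employee 5 (Rosa): dept_id=5 -> matches Operations
  - employee 6 (Jack): dept_id=NULL, no match -> dropped
  - employee 7 (Bob): dept_id=6 -> matches Security
  - employee 8 (Chris): dept_id=4 -> matches Marketing
  - employee 9 (Quinn): dept_id=3 -> matches Engineering
So 2 of 9 rows are dropped.

SQL:
SELECT a.name, b.name AS department
FROM employees a
INNER JOIN departments b ON a.dept_id = b.id

Result:
name  | department 
------+------------
Hank  | Marketing  
Alice | Security   
Leo   | HR         
Rosa  | Operations 
Bob   | Security   
Chris | Marketing  
Quinn | Engineering


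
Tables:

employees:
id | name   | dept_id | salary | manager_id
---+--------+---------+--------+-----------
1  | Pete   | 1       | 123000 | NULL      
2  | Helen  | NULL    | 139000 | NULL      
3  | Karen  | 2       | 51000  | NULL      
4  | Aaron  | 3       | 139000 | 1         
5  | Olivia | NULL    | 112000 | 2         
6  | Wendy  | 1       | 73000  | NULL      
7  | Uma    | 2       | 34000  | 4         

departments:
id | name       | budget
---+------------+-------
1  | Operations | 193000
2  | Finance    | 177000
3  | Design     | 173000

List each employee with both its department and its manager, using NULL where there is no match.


Two LEFT JOINs from the same base table employees: one to departments via dept_id, one to employees itself via manager_id. Both are LEFT so every employee is preserved.
Match against departments:
  - employee 1 (Pete): dept_id=1 -> matches Operations
  - employee 2 (Helen): dept_id=NULL, no match -> kept with NULL
  - employee 3 (Karen): dept_id=2 -> matches Finance
  - employee 4 (Aaron): dept_id=3 -> matches Design
  - employee 5 (Olivia): dept_id=NULL, no match -> kept with NULL
  - employee 6 (Wendy): dept_id=1 -> matches Operations
  - employee 7 (Uma): dept_id=2 -> matches Finance
Match against employees (self):
  - employee 1 (Pete): manager_id=NULL -> NULL
  - employee 2 (Helen): manager_id=NULL -> NULL
  - employee 3 (Karen): manager_id=NULL -> NULL
  - employee 4 (Aaron): manager_id=1 -> Pete
  - employee 5 (Olivia): manager_id=2 -> Helen
  - employee 6 (Wendy): manager_id=NULL -> NULL
  - employee 7 (Uma): manager_id=4 -> Aaron

SQL:
SELECT a.name, b.name AS department, c.name AS manager
FROM employees a
LEFT JOIN departments b ON a.dept_id = b.id
LEFT JOIN employees c ON a.manager_id = c.id

Result:
name   | department | manager
-------+------------+--------
Pete   | Operations | NULL   
Helen  | NULL       | NULL   
Karen  | Finance    | NULL   
Aaron  | Design     | Pete   
Olivia | NULL       | Helen  
Wendy  | Operations | NULL   
Uma    | Finance    | Aaron  


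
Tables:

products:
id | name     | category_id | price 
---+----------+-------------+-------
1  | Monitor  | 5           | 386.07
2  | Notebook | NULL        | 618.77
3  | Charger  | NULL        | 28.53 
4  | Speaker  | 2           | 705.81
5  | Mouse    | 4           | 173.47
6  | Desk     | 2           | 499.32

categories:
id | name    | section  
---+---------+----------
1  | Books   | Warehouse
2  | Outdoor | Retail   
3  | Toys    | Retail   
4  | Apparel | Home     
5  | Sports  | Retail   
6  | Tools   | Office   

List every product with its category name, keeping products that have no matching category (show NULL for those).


LEFT JOIN keeps every row from products (the left table); where category_id has no match in categories, the category columns become NULL. Walk through each product:
  - product 1 (Monitor): category_id=5 -> matches Sports
  - product 2 (Notebook): category_id=NULL, no match -> kept with NULL
  - product 3 (Charger): category_id=NULL, no match -> kept with NULL
  - product 4 (Speaker): category_id=2 -> matches Outdoor
  - product 5 (Mouse): category_id=4 -> matches Apparel
  - product 6 (Desk): category_id=2 -> matches Outdoor
All 6 rows appear; 2 have NULL category.

SQL:
SELECT a.name, b.name AS category
FROM products a
LEFT JOIN categories b ON a.category_id = b.id

Result:
name     | category
---------+---------
Monitor  | Sports  
Notebook | NULL    
Charger  | NULL    
Speaker  | Outdoor 
Mouse    | Apparel 
Desk     | Outdoor 


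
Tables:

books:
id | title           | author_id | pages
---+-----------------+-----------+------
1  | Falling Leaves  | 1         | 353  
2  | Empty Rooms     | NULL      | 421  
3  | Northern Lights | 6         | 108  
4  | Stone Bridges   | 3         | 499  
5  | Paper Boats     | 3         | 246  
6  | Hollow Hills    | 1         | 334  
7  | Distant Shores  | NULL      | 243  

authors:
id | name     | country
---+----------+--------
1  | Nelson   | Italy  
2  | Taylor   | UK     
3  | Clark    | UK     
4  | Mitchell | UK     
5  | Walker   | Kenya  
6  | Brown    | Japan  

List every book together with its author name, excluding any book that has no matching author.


INNER JOIN keeps only books rows whose author_id matches an id in authors. Walk through each book:
  - book 1 (Falling Leaves): author_id=1 -> matches Nelson
  - book 2 (Empty Rooms): author_id=NULL, no match -> dropped
  - book 3 (Northern Lights): author_id=6 -> matches Brown
  - book 4 (Stone Bridges): author_id=3 -> matches Clark
  - book 5 (Paper Boats): author_id=3 -> matches Clark
  - book 6 (Hollow Hills): author_id=1 -> matches Nelson
  - book 7 (Distant Shores): author_id=NULL, no match -> dropped
So 2 of 7 rows are dropped.

SQL:
SELECT a.title, b.name AS author
FROM books a
INNER JOIN authors b ON a.author_id = b.id

Result:
title           | author
----------------+-------
Falling Leaves  | Nelson
Northern Lights | Brown 
Stone Bridges   | Clark 
Paper Boats     | Clark 
Hollow Hills    | Nelson


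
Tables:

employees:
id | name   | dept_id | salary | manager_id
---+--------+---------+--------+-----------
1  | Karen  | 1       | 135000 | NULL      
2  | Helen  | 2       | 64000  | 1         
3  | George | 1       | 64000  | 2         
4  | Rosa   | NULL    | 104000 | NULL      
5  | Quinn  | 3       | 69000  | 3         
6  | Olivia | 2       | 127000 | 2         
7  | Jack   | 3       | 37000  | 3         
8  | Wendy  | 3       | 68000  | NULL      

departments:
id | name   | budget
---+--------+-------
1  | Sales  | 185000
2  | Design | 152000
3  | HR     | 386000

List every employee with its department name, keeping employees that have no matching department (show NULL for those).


LEFT JOIN keeps every row from employees (the left table); where dept_id has no match in departments, the department columns become NULL. Walk through each employee:
  - employee 1 (Karen): dept_id=1 -> matches Sales
  - employee 2 (Helen): dept_id=2 -> matches Design
  - employee 3 (George): dept_id=1 -> matches Sales
  - employee 4 (Rosa): dept_id=NULL, no match -> kept with NULL
  - employee 5 (Quinn): dept_id=3 -> matches HR
  - employee 6 (Olivia): dept_id=2 -> matches Design
  - employee 7 (Jack): dept_id=3 -> matches HR
  - employee 8 (Wendy): dept_id=3 -> matches HR
All 8 rows appear; 1 has NULL department.

SQL:
SELECT a.name, b.name AS department
FROM employees a
LEFT JOIN departments b ON a.dept_id = b.id

Result:
name   | department
-------+-----------
Karen  | Sales     
Helen  | Design    
George | Sales     
Rosa   | NULL      
Quinn  | HR        
Olivia | Design    
Jack   | HR        
Wendy  | HR        


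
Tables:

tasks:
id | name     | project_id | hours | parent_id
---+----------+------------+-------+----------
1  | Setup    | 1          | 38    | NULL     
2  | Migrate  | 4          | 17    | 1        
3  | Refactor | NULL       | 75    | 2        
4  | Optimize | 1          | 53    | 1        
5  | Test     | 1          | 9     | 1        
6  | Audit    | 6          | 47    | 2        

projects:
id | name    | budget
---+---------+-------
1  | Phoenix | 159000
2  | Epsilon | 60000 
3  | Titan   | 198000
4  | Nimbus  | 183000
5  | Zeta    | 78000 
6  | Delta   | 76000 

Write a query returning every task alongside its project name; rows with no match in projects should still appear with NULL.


LEFT JOIN keeps every row from tasks (the left table); where project_id has no match in projects, the project columns become NULL. Walk through each task:
  - task 1 (Setup): project_id=1 -> matches Phoenix
  - task 2 (Migrate): project_id=4 -> matches Nimbus
  - task 3 (Refactor): project_id=NULL, no match -> kept with NULL
  - task 4 (Optimize): project_id=1 -> matches Phoenix
  - task 5 (Test): project_id=1 -> matches Phoenix
  - task 6 (Audit): project_id=6 -> matches Delta
All 6 rows appear; 1 has NULL project.

SQL:
SELECT a.name, b.name AS project
FROM tasks a
LEFT JOIN projects b ON a.project_id = b.id

Result:
name     | project
---------+--------
Setup    | Phoenix
Migrate  | Nimbus 
Refactor | NULL   
Optimize | Phoenix
Test     | Phoenix
Audit    | Delta  


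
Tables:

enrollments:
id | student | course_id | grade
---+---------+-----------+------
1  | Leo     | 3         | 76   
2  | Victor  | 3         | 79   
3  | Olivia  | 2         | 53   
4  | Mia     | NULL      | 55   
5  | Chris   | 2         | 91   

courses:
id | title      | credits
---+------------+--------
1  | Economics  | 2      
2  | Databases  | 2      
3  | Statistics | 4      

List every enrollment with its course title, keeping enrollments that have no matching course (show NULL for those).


LEFT JOIN keeps every row from enrollments (the left table); where course_id has no match in courses, the course columns become NULL. Walk through each enrollment:
  - enrollment 1 (Leo): course_id=3 -> matches Statistics
  - enrollment 2 (Victor): course_id=3 -> matches Statistics
  - enrollment 3 (Olivia): course_id=2 -> matches Databases
  - enrollment 4 (Mia): course_id=NULL, no match -> kept with NULL
  - enrollment 5 (Chris): course_id=2 -> matches Databases
All 5 rows appear; 1 has NULL course.

SQL:
SELECT a.student, b.title AS course
FROM enrollments a
LEFT JOIN courses b ON a.course_id = b.id

Result:
student | course    
--------+-----------
Leo     | Statistics
Victor  | Statistics
Olivia  | Databases 
Mia     | NULL      
Chris   | Databases 


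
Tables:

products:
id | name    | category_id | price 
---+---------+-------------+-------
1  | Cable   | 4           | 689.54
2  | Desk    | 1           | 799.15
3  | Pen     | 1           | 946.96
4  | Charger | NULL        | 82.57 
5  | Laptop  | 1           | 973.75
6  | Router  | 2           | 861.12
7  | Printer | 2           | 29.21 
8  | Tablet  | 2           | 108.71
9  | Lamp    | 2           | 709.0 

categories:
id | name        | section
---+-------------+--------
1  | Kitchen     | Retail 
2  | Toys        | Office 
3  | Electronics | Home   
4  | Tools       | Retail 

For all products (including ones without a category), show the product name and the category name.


LEFT JOIN keeps every row from products (the left table); where category_id has no match in categories, the category columns become NULL. Walk through each product:
  - product 1 (Cable): category_id=4 -> matches Tools
  - product 2 (Desk): category_id=1 -> matches Kitchen
  - product 3 (Pen): category_id=1 -> matches Kitchen
  - product 4 (Charger): category_id=NULL, no match -> kept with NULL
  - product 5 (Laptop): category_id=1 -> matches Kitchen
  - product 6 (Router): category_id=2 -> matches Toys
  - product 7 (Printer): category_id=2 -> matches Toys
  - product 8 (Tablet): category_id=2 -> matches Toys
  - product 9 (Lamp): category_id=2 -> matches Toys
All 9 rows appear; 1 has NULL category.

SQL:
SELECT a.name, b.name AS category
FROM products a
LEFT JOIN categories b ON a.category_id = b.id

Result:
name    | category
--------+---------
Cable   | Tools   
Desk    | Kitchen 
Pen     | Kitchen 
Charger | NULL    
Laptop  | Kitchen 
Router  | Toys    
Printer | Toys    
Tablet  | Toys    
Lamp    | Toys    


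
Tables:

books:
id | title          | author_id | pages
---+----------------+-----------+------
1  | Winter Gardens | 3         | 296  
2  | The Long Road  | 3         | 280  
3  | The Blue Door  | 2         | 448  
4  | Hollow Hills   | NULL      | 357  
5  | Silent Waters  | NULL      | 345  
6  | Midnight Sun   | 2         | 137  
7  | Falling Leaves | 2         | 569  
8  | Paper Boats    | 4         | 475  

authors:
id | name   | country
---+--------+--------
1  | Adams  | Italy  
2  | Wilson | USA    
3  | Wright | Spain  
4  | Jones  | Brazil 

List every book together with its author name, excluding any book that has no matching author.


INNER JOIN keeps only books rows whose author_id matches an id in authors. Walk through each book:
  - book 1 (Winter Gardens): author_id=3 -> matches Wright
  - book 2 (The Long Road): author_id=3 -> matches Wright
  - book 3 (The Blue Door): author_id=2 -> matches Wilson
  - book 4 (Hollow Hills): author_id=NULL, no match -> dropped
  - book 5 (Silent Waters): author_id=NULL, no match -> dropped
  - book 6 (Midnight Sun): author_id=2 -> matches Wilson
  - book 7 (Falling Leaves): author_id=2 -> matches Wilson
  - book 8 (Paper Boats): author_id=4 -> matches Jones
So 2 of 8 rows are dropped.

SQL:
SELECT a.title, b.name AS author
FROM books a
INNER JOIN authors b ON a.author_id = b.id

Result:
title          | author
---------------+-------
Winter Gardens | Wright
The Long Road  | Wright
The Blue Door  | Wilson
Midnight Sun   | Wilson
Falling Leaves | Wilson
Paper Boats    | Jones 


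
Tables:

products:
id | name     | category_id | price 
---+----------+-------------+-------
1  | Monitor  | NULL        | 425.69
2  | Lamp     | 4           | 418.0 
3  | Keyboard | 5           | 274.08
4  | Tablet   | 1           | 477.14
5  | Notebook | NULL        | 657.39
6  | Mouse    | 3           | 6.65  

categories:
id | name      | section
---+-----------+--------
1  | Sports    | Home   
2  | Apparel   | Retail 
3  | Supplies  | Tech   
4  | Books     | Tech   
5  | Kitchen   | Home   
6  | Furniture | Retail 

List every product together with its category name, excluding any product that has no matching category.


INNER JOIN keeps only products rows whose category_id matches an id in categories. Walk through each product:
  - product 1 (Monitor): category_id=NULL, no match -> dropped
  - product 2 (Lamp): category_id=4 -> matches Books
  - product 3 (Keyboard): category_id=5 -> matches Kitchen
  - product 4 (Tablet): category_id=1 -> matches Sports
  - product 5 (Notebook): category_id=NULL, no match -> dropped
  - product 6 (Mouse): category_id=3 -> matches Supplies
So 2 of 6 rows are dropped.

SQL:
SELECT a.name, b.name AS category
FROM products a
INNER JOIN categories b ON a.category_id = b.id

Result:
name     | category
---------+---------
Lamp     | Books   
Keyboard | Kitchen 
Tablet   | Sports  
Mouse    | Supplies


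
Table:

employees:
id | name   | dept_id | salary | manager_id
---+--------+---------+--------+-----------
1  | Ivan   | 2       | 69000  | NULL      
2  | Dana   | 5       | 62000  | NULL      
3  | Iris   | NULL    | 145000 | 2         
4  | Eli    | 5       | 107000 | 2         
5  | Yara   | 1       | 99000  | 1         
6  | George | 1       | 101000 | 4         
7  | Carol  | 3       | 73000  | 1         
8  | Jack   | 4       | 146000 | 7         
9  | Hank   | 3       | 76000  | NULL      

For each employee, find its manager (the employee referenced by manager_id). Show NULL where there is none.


This is a self-join: employees is joined to a second copy of itself, matching each row's manager_id to another row's id. Use LEFT JOIN so rows with manager_id=NULL are kept.
  - employee 1 (Ivan): manager_id=NULL -> NULL
  - employee 2 (Dana): manager_id=NULL -> NULL
  - employee 3 (Iris): manager_id=2 -> Dana
  - employee 4 (Eli): manager_id=2 -> Dana
  - employee 5 (Yara): manager_id=1 -> Ivan
  - employee 6 (George): manager_id=4 -> Eli
  - employee 7 (Carol): manager_id=1 -> Ivan
  - employee 8 (Jack): manager_id=7 -> Carol
  - employee 9 (Hank): manager_id=NULL -> NULL

SQL:
SELECT a.name AS item, b.name AS manager
FROM employees a
LEFT JOIN employees b ON a.manager_id = b.id

Result:
item   | manager
-------+--------
Ivan   | NULL   
Dana   | NULL   
Iris   | Dana   
Eli    | Dana   
Yara   | Ivan   
George | Eli    
Carol  | Ivan   
Jack   | Carol  
Hank   | NULL   


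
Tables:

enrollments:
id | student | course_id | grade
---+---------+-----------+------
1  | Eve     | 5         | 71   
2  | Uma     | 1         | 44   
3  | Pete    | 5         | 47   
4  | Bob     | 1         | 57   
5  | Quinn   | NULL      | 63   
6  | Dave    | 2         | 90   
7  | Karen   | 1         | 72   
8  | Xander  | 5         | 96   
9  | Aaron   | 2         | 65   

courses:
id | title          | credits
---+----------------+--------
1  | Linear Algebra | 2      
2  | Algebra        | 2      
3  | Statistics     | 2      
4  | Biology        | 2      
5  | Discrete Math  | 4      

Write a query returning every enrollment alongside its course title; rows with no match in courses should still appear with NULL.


LEFT JOIN keeps every row from enrollments (the left table); where course_id has no match in courses, the course columns become NULL. Walk through each enrollment:
  - enrollment 1 (Eve): course_id=5 -> matches Discrete Math
  - enrollment 2 (Uma): course_id=1 -> matches Linear Algebra
  - enrollment 3 (Pete): course_id=5 -> matches Discrete Math
  - enrollment 4 (Bob): course_id=1 -> matches Linear Algebra
  - enrollment 5 (Quinn): course_id=NULL, no match -> kept with NULL
  - enrollment 6 (Dave): course_id=2 -> matches Algebra
  - enrollment 7 (Karen): course_id=1 -> matches Linear Algebra
  - enrollment 8 (Xander): course_id=5 -> matches Discrete Math
  - enrollment 9 (Aaron): course_id=2 -> matches Algebra
All 9 rows appear; 1 has NULL course.

SQL:
SELECT a.student, b.title AS course
FROM enrollments a
LEFT JOIN courses b ON a.course_id = b.id

Result:
student | course        
--------+---------------
Eve     | Discrete Math 
Uma     | Linear Algebra
Pete    | Discrete Math 
Bob     | Linear Algebra
Quinn   | NULL          
Dave    | Algebra       
Karen   | Linear Algebra
Xander  | Discrete Math 
Aaron   | Algebra       


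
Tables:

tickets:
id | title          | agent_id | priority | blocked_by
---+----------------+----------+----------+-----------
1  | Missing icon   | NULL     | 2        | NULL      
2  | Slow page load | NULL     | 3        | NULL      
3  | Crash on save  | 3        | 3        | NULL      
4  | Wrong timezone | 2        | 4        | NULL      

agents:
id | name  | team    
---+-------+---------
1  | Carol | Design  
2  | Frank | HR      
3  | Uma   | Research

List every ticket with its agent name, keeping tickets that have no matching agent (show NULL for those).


LEFT JOIN keeps every row from tickets (the left table); where agent_id has no match in agents, the agent columns become NULL. Walk through each ticket:
  - ticket 1 (Missing icon): agent_id=NULL, no match -> kept with NULL
  - ticket 2 (Slow page load): agent_id=NULL, no match -> kept with NULL
  - ticket 3 (Crash on save): agent_id=3 -> matches Uma
  - ticket 4 (Wrong timezone): agent_id=2 -> matches Frank
All 4 rows appear; 2 have NULL agent.

SQL:
SELECT a.title, b.name AS agent
FROM tickets a
LEFT JOIN agents b ON a.agent_id = b.id

Result:
title          | agent
---------------+------
Missing icon   | NULL 
Slow page load | NULL 
Crash on save  | Uma  
Wrong timezone | Frank


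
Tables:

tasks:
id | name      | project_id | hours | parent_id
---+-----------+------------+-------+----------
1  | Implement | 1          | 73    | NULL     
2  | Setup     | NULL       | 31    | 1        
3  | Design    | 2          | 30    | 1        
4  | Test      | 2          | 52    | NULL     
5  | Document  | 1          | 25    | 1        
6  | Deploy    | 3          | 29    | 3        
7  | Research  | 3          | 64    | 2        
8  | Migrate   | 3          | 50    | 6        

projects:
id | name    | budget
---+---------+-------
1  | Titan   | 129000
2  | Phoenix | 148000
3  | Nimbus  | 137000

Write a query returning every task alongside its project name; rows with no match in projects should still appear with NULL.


LEFT JOIN keeps every row from tasks (the left table); where project_id has no match in projects, the project columns become NULL. Walk through each task:
  - task 1 (Implement): project_id=1 -> matches Titan
  - task 2 (Setup): project_id=NULL, no match -> kept with NULL
  - task 3 (Design): project_id=2 -> matches Phoenix
  - task 4 (Test): project_id=2 -> matches Phoenix
  - task 5 (Document): project_id=1 -> matches Titan
  - task 6 (Deploy): project_id=3 -> matches Nimbus
  - task 7 (Research): project_id=3 -> matches Nimbus
  - task 8 (Migrate): project_id=3 -> matches Nimbus
All 8 rows appear; 1 has NULL project.

SQL:
SELECT a.name, b.name AS project
FROM tasks a
LEFT JOIN projects b ON a.project_id = b.id

Result:
name      | project
----------+--------
Implement | Titan  
Setup     | NULL   
Design    | Phoenix
Test      | Phoenix
Document  | Titan  
Deploy    | Nimbus 
Research  | Nimbus 
Migrate   | Nimbus 


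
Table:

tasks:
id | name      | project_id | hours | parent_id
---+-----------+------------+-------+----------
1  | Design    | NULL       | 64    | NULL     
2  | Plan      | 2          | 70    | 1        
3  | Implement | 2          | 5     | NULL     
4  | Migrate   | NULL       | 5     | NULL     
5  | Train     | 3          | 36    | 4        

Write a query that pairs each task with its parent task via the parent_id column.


This is a self-join: tasks is joined to a second copy of itself, matching each row's parent_id to another row's id. Use LEFT JOIN so rows with parent_id=NULL are kept.
  - task 1 (Design): parent_id=NULL -> NULL
  - task 2 (Plan): parent_id=1 -> Design
  - task 3 (Implement): parent_id=NULL -> NULL
  - task 4 (Migrate): parent_id=NULL -> NULL
  - task 5 (Train): parent_id=4 -> Migrate

SQL:
SELECT a.name AS item, b.name AS parent
FROM tasks a
LEFT JOIN tasks b ON a.parent_id = b.id

Result:
item      | parent 
----------+--------
Design    | NULL   
Plan      | Design 
Implement | NULL   
Migrate   | NULL   
Train     | Migrate


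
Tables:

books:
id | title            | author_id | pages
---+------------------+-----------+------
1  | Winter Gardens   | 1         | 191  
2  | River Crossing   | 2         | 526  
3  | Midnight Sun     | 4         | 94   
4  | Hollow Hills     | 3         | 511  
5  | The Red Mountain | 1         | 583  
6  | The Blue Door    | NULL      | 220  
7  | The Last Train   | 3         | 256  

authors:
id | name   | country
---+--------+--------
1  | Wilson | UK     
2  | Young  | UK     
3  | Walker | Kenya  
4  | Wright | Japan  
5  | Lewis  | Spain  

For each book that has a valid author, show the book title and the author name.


INNER JOIN keeps only books rows whose author_id matches an id in authors. Walk through each book:
  - book 1 (Winter Gardens): author_id=1 -> matches Wilson
  - book 2 (River Crossing): author_id=2 -> matches Young
  - book 3 (Midnight Sun): author_id=4 -> matches Wright
  - book 4 (Hollow Hills): author_id=3 -> matches Walker
  - book 5 (The Red Mountain): author_id=1 -> matches Wilson
  - book 6 (The Blue Door): author_id=NULL, no match -> dropped
  - book 7 (The Last Train): author_id=3 -> matches Walker
So 1 of 7 rows is dropped.

SQL:
SELECT a.title, b.name AS author
FROM books a
INNER JOIN authors b ON a.author_id = b.id

Result:
title            | author
-----------------+-------
Winter Gardens   | Wilson
River Crossing   | Young 
Midnight Sun     | Wright
Hollow Hills     | Walker
The Red Mountain | Wilson
The Last Train   | Walker


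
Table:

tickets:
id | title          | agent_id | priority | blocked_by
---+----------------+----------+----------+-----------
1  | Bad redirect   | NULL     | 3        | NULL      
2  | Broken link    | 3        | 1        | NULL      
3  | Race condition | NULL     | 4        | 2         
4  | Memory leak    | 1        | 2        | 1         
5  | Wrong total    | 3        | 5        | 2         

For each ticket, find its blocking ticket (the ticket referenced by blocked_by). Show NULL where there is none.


This is a self-join: tickets is joined to a second copy of itself, matching each row's blocked_by to another row's id. Use LEFT JOIN so rows with blocked_by=NULL are kept.
  - ticket 1 (Bad redirect): blocked_by=NULL -> NULL
  - ticket 2 (Broken link): blocked_by=NULL -> NULL
  - ticket 3 (Race condition): blocked_by=2 -> Broken link
  - ticket 4 (Memory leak): blocked_by=1 -> Bad redirect
  - ticket 5 (Wrong total): blocked_by=2 -> Broken link

SQL:
SELECT a.title AS item, b.title AS blocked_by
FROM tickets a
LEFT JOIN tickets b ON a.blocked_by = b.id

Result:
item           | blocked_by  
---------------+-------------
Bad redirect   | NULL        
Broken link    | NULL        
Race condition | Broken link 
Memory leak    | Bad redirect
Wrong total    | Broken link 


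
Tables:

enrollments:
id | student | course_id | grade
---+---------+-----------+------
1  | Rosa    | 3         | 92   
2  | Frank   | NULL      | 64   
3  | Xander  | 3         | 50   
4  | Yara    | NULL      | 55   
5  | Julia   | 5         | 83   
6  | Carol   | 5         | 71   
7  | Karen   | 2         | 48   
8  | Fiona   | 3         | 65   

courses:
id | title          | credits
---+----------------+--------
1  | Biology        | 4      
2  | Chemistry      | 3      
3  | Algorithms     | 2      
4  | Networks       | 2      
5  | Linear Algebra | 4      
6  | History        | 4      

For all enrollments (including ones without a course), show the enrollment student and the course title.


LEFT JOIN keeps every row from enrollments (the left table); where course_id has no match in courses, the course columns become NULL. Walk through each enrollment:
  - enrollment 1 (Rosa): course_id=3 -> matches Algorithms
  - enrollment 2 (Frank): course_id=NULL, no match -> kept with NULL
  - enrollment 3 (Xander): course_id=3 -> matches Algorithms
  - enrollment 4 (Yara): course_id=NULL, no match -> kept with NULL
  - enrollment 5 (Julia): course_id=5 -> matches Linear Algebra
  - enrollment 6 (Carol): course_id=5 -> matches Linear Algebra
  - enrollment 7 (Karen): course_id=2 -> matches Chemistry
  - enrollment 8 (Fiona): course_id=3 -> matches Algorithms
All 8 rows appear; 2 have NULL course.

SQL:
SELECT a.student, b.title AS course
FROM enrollments a
LEFT JOIN courses b ON a.course_id = b.id

Result:
student | course        
--------+---------------
Rosa    | Algorithms    
Frank   | NULL          
Xander  | Algorithms    
Yara    | NULL          
Julia   | Linear Algebra
Carol   | Linear Algebra
Karen   | Chemistry     
Fiona   | Algorithms    


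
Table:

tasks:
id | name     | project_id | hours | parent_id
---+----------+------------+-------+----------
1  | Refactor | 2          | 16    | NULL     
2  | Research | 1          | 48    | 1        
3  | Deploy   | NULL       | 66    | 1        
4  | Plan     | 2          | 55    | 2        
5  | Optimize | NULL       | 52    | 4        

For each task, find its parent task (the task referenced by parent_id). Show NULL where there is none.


This is a self-join: tasks is joined to a second copy of itself, matching each row's parent_id to another row's id. Use LEFT JOIN so rows with parent_id=NULL are kept.
  - task 1 (Refactor): parent_id=NULL -> NULL
  - task 2 (Research): parent_id=1 -> Refactor
  - task 3 (Deploy): parent_id=1 -> Refactor
  - task 4 (Plan): parent_id=2 -> Research
  - task 5 (Optimize): parent_id=4 -> Plan

SQL:
SELECT a.name AS item, b.name AS parent
FROM tasks a
LEFT JOIN tasks b ON a.parent_id = b.id

Result:
item     | parent  
---------+---------
Refactor | NULL    
Research | Refactor
Deploy   | Refactor
Plan     | Research
Optimize | Plan    


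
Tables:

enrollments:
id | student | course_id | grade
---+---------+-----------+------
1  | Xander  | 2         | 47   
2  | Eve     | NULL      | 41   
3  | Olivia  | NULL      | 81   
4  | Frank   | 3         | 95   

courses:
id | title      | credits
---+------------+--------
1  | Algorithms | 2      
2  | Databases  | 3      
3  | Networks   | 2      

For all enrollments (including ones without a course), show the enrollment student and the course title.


LEFT JOIN keeps every row from enrollments (the left table); where course_id has no match in courses, the course columns become NULL. Walk through each enrollment:
  - enrollment 1 (Xander): course_id=2 -> matches Databases
  - enrollment 2 (Eve): course_id=NULL, no match -> kept with NULL
  - enrollment 3 (Olivia): course_id=NULL, no match -> kept with NULL
  - enrollment 4 (Frank): course_id=3 -> matches Networks
All 4 rows appear; 2 have NULL course.

SQL:
SELECT a.student, b.title AS course
FROM enrollments a
LEFT JOIN courses b ON a.course_id = b.id

Result:
student | course   
--------+----------
Xander  | Databases
Eve     | NULL     
Olivia  | NULL     
Frank   | Networks 
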